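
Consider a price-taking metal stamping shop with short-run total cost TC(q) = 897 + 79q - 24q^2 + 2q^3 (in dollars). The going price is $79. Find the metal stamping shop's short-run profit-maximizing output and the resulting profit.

Profit = -$385 at q = 8

AVC = 79 - 24q + 2q^2 has its minimum $7 at q = 6; price $79 clears that bar, so the firm operates.
MC = 79 - 48q + 6q^2. Setting P = MC and taking the root on the rising branch gives q* = 8.
TR = 79·8 = 632. TC = 897 + 120 = 1017. Profit = 632 − 1017 = -$385.
Shutting down would mean losing the fixed cost of $897, so operating at a loss of $385 is better by $512.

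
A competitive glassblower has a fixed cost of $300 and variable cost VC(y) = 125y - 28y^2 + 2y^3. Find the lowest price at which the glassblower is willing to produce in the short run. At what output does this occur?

$27 per unit, at y = 7

The firm shuts down when price falls below the minimum of average variable cost. AVC = VC/y = 125 - 28y + 2y^2.
dAVC/dy = -28 + 4y = 0 gives y = 7. min AVC = 125 - 28·7 + 2·7^2 = 27.
So the shutdown price is $27.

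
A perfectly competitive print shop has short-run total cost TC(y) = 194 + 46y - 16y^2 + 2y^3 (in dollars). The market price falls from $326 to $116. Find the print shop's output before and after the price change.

MC = 46 - 32y + 6y^2; the shutdown threshold is min AVC = $14 (at y = 4).
At P = $326 ≥ min AVC, set P = MC on the rising branch: y = 10.
At P = $116 ≥ min AVC, set P = MC: y = 7. The firm stays open but cuts output.

Output falls from 10 to 7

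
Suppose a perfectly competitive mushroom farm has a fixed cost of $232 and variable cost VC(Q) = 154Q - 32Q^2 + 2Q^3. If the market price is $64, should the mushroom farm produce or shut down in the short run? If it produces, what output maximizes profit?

From TC, MC = TC'(Q) = 154 - 64Q + 6Q^2 and AVC = VC/Q = 154 - 32Q + 2Q^2.
AVC hits its minimum where MC = AVC, at Q = 8, giving min AVC = 154 - 32·8 + 2·8^2 = $26.
P = $64 exceeds min AVC = $26, so the firm stays open.
Set P = MC: 64 = 154 - 64Q + 6Q^2 → 90 - 64Q + 6Q^2 = 0. The roots are Q = 5/3 and Q = 9; the profit-maximizing output is on the rising part of MC, so Q* = 9.
Check: AVC at Q = 9 is $28 ≤ P, so revenue covers variable cost.
Profit = P·Q − TC = 64·9 − 484 = $92.

Produce at Q = 9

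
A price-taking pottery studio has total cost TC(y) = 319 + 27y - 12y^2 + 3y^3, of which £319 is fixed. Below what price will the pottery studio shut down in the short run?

£15 per unit

Short-run supply begins at min AVC. From VC = 27y - 12y^2 + 3y^3, AVC = 27 - 12y + 3y^2.
At the minimum of AVC, MC = AVC. MC = 27 - 24y + 9y^2; setting MC = AVC gives 6y^2 - 12y = 0, so y = 2. min AVC = 15.
The firm shuts down for any P below £15.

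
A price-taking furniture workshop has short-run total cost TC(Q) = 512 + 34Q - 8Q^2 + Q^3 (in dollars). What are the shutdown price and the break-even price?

Shutdown price = min AVC. AVC = 34 - 8Q + Q^2, with vertex at Q = 4 and minimum $18.
ATC = 512/Q + 34 - 8Q + Q^2. Setting dATC/dQ = −512/Q^2 − 8 + 2Q = 0 gives Q = 8 (since 2·8^3 − 8·8^2 = 512).
min ATC = 512/8 + 34 − 8·8 + 8^2 = $98. That is the break-even price.
Between these two prices the firm operates at a loss; above $98 it earns a profit.

Shutdown price = $18; break-even price = $98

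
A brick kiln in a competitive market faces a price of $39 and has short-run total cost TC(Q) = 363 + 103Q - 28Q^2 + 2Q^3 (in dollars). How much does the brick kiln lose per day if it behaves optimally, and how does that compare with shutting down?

AVC = 103 - 28Q + 2Q^2 has its minimum $5 at Q = 7; price $39 clears that bar, so the firm operates.
MC = 103 - 56Q + 6Q^2. Setting P = MC and taking the root on the rising branch gives Q* = 8.
TR = 39·8 = 312. TC = 363 + 56 = 419. Profit = 312 − 419 = -$107.
Shutting down would mean losing the fixed cost of $363, so operating at a loss of $107 is better by $256.

Profit = -$107 at Q = 8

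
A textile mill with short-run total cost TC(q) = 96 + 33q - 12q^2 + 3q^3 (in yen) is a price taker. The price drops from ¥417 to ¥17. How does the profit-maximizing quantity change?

Output falls from 8 to 0 (the firm shuts down)

AVC = 33 - 12q + 3q^2, minimized at q = 2 where min AVC = ¥21. MC = 33 - 24q + 9q^2.
With P = ¥417 above the shutdown price, P = MC gives q = 8.
At P = ¥17 < min AVC = ¥21, price no longer covers variable cost at any output, so the firm shuts down: q = 0.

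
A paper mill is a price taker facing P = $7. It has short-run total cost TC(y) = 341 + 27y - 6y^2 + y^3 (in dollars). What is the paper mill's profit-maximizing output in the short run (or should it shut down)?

Shut down

Strip out fixed cost: VC = 27y - 6y^2 + y^3. Then AVC = 27 - 6y + y^2 and MC = 27 - 12y + 3y^2.
The AVC parabola has its vertex at y = 6/2 = 3, where AVC = 27 - 6·3 + 3^2 = $18.
Since P = $7 < min AVC = $18, price fails to cover variable cost at any output.
Best response: produce nothing and absorb the $341 fixed cost.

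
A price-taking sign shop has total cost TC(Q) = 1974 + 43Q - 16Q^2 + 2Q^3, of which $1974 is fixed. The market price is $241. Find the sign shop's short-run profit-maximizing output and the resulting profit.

AVC = 43 - 16Q + 2Q^2 has its minimum $11 at Q = 4; price $241 clears that bar, so the firm operates.
With MC = 43 - 32Q + 6Q^2, P = MC on the upward-sloping part at Q* = 9.
TR = 241·9 = 2169. TC = 1974 + 549 = 2523. Profit = 2169 − 2523 = -$354.
By producing, the firm covers all variable cost plus $1620 of fixed cost; shutting down would lose the full $1974.

Profit = -$354 at Q = 9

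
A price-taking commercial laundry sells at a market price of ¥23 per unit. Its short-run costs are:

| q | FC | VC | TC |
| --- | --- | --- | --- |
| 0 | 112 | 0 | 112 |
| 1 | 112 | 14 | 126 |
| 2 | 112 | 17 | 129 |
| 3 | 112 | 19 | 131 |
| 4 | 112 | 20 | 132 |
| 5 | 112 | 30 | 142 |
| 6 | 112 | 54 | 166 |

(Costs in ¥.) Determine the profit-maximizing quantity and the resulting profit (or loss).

q = 5; profit = -¥27

Profit at each row (π = 23q − TC): q=0: -112; q=1: -103; q=2: -83; q=3: -62; q=4: -40; q=5: -27; q=6: -28.
Profit is maximized at q = 5. AVC there is 30/5 = ¥6 ≤ P, so producing beats shutting down (which would give -¥112).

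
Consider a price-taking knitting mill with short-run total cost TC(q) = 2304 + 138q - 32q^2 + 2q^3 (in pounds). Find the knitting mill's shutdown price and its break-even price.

Shutdown price = £10; break-even price = £234

Shutdown price = min AVC. AVC = 138 - 32q + 2q^2, with vertex at q = 8 and minimum £10.
ATC = 2304/q + 138 - 32q + 2q^2. Setting dATC/dq = −2304/q^2 − 32 + 4q = 0 gives q = 12 (since 4·12^3 − 32·12^2 = 2304).
min ATC = 2304/12 + 138 − 32·12 + 2·12^2 = £234. That is the break-even price.
Between these two prices the firm operates at a loss; above £234 it earns a profit.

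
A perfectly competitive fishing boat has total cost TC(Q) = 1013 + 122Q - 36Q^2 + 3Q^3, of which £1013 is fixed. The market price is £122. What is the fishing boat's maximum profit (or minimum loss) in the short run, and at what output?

Profit = -£245 at Q = 8

AVC = 122 - 36Q + 3Q^2; min AVC = £14 at Q = 6. Since P = £122 ≥ min AVC, the firm produces.
With MC = 122 - 72Q + 9Q^2, P = MC on the upward-sloping part at Q* = 8.
TR = 122·8 = 976. TC = 1013 + 208 = 1221. Profit = 976 − 1221 = -£245.
By producing, the firm covers all variable cost plus £768 of fixed cost; shutting down would lose the full £1013.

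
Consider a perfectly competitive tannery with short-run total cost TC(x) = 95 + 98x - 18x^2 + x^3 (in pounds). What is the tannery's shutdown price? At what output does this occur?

Short-run supply begins at min AVC. From VC = 98x - 18x^2 + x^3, AVC = 98 - 18x + x^2.
At the minimum of AVC, MC = AVC. MC = 98 - 36x + 3x^2; setting MC = AVC gives 2x^2 - 18x = 0, so x = 9. min AVC = 17.
So the shutdown price is £17.

£17 per unit, at x = 9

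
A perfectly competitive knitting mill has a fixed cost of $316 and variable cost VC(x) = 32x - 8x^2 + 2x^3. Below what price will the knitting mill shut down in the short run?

The shutdown price is the minimum of AVC. VC = 32x - 8x^2 + 2x^3, so AVC = 32 - 8x + 2x^2.
dAVC/dx = -8 + 4x = 0 gives x = 2. min AVC = 32 - 8·2 + 2·2^2 = 24.
For P < $24 the firm produces nothing.

$24 per unit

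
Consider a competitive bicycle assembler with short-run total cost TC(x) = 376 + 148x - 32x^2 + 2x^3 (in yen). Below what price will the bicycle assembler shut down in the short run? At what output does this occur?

Short-run supply begins at min AVC. From VC = 148x - 32x^2 + 2x^3, AVC = 148 - 32x + 2x^2.
dAVC/dx = -32 + 4x = 0 gives x = 8. min AVC = 148 - 32·8 + 2·8^2 = 20.
For P < ¥20 the firm produces nothing.

¥20 per unit, at x = 8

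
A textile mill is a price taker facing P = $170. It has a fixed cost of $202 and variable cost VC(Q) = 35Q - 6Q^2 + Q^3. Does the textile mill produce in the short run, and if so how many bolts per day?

Strip out fixed cost: VC = 35Q - 6Q^2 + Q^3. Then AVC = 35 - 6Q + Q^2 and MC = 35 - 12Q + 3Q^2.
AVC is minimized where dAVC/dQ = -6 + 2Q = 0, at Q = 3; min AVC = 35 - 6·3 + 3^2 = $26.
Since P = $170 ≥ min AVC = $26, price covers variable cost and the firm should produce.
Set P = MC: 170 = 35 - 12Q + 3Q^2 → -135 - 12Q + 3Q^2 = 0. The roots are Q = -5 and Q = 9; the profit-maximizing output is on the rising part of MC, so Q* = 9.
Check: AVC at Q = 9 is $62 ≤ P, so revenue covers variable cost.
Profit = P·Q − TC = 170·9 − 760 = $770.

Produce at Q = 9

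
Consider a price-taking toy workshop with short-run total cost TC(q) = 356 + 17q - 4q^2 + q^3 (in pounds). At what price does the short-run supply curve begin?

£13 per unit

The shutdown price is the minimum of AVC. VC = 17q - 4q^2 + q^3, so AVC = 17 - 4q + q^2.
dAVC/dq = -4 + 2q = 0 gives q = 2. min AVC = 17 - 4·2 + 2^2 = 13.
So the shutdown price is £13.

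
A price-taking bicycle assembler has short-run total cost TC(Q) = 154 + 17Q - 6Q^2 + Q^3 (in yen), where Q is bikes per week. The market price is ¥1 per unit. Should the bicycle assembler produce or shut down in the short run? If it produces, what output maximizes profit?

Strip out fixed cost: VC = 17Q - 6Q^2 + Q^3. Then AVC = 17 - 6Q + Q^2 and MC = 17 - 12Q + 3Q^2.
AVC is minimized where dAVC/dQ = -6 + 2Q = 0, at Q = 3; min AVC = 17 - 6·3 + 3^2 = ¥8.
Since P = ¥1 < min AVC = ¥8, price fails to cover variable cost at any output.
Shutting down limits the loss to fixed cost, ¥154.

Shut down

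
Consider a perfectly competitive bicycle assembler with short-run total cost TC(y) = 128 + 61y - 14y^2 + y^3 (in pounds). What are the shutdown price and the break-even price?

Shutdown price = £12; break-even price = £29

Shutdown price = min AVC. AVC = 61 - 14y + y^2, with vertex at y = 7 and minimum £12.
ATC = 128/y + 61 - 14y + y^2. Setting dATC/dy = −128/y^2 − 14 + 2y = 0 gives y = 8 (since 2·8^3 − 14·8^2 = 128).
min ATC = 128/8 + 61 − 14·8 + 8^2 = £29. That is the break-even price.
For £12 ≤ P < £29 the firm produces at a loss; below £12 it shuts down.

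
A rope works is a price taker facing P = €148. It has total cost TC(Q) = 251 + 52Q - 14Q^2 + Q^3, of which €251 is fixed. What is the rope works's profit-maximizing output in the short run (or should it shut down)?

From TC, MC = TC'(Q) = 52 - 28Q + 3Q^2 and AVC = VC/Q = 52 - 14Q + Q^2.
AVC hits its minimum where MC = AVC, at Q = 7, giving min AVC = 52 - 14·7 + 7^2 = €3.
P = €148 exceeds min AVC = €3, so the firm stays open.
Set P = MC: 148 = 52 - 28Q + 3Q^2 → -96 - 28Q + 3Q^2 = 0. The roots are Q = -8/3 and Q = 12; the profit-maximizing output is on the rising part of MC, so Q* = 12.
Check: AVC at Q = 12 is €28 ≤ P, so revenue covers variable cost.
Profit = P·Q − TC = 148·12 − 587 = €1189.

Produce at Q = 12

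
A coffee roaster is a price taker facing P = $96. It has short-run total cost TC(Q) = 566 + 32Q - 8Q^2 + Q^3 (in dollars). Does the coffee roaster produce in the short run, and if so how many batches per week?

Strip out fixed cost: VC = 32Q - 8Q^2 + Q^3. Then AVC = 32 - 8Q + Q^2 and MC = 32 - 16Q + 3Q^2.
The AVC parabola has its vertex at Q = 8/2 = 4, where AVC = 32 - 8·4 + 4^2 = $16.
P = $96 exceeds min AVC = $16, so the firm stays open.
Set P = MC: 96 = 32 - 16Q + 3Q^2 → -64 - 16Q + 3Q^2 = 0. The roots are Q = -8/3 and Q = 8; the profit-maximizing output is on the rising part of MC, so Q* = 8.
Check: AVC at Q = 8 is $32 ≤ P, so revenue covers variable cost.
Profit = P·Q − TC = 96·8 − 822 = -$54, a loss, but smaller than the $566 fixed cost the firm would lose by shutting down.

Produce at Q = 8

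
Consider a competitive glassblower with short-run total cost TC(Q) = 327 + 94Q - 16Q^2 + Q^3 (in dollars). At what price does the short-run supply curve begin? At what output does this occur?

$30 per unit, at Q = 8

The firm shuts down when price falls below the minimum of average variable cost. AVC = VC/Q = 94 - 16Q + Q^2.
At the minimum of AVC, MC = AVC. MC = 94 - 32Q + 3Q^2; setting MC = AVC gives 2Q^2 - 16Q = 0, so Q = 8. min AVC = 30.
So the shutdown price is $30.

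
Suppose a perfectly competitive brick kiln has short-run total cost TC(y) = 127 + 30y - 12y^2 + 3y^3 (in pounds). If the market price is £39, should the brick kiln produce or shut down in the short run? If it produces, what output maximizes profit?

Produce at y = 3

Strip out fixed cost: VC = 30y - 12y^2 + 3y^3. Then AVC = 30 - 12y + 3y^2 and MC = 30 - 24y + 9y^2.
AVC hits its minimum where MC = AVC, at y = 2, giving min AVC = 30 - 12·2 + 3·2^2 = £18.
Because £39 ≥ £18, revenue can cover variable cost; the firm operates.
P = MC gives -9 - 24y + 9y^2 = 0, with roots -1/3 and 3. Take the larger (rising MC): y* = 3.
Check: AVC at y = 3 is £21 ≤ P, so revenue covers variable cost.
Profit = P·y − TC = 39·3 − 190 = -£73, a loss, but smaller than the £127 fixed cost the firm would lose by shutting down.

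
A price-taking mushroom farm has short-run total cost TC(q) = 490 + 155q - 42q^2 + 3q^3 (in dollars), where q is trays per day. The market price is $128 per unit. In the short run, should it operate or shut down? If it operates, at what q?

Strip out fixed cost: VC = 155q - 42q^2 + 3q^3. Then AVC = 155 - 42q + 3q^2 and MC = 155 - 84q + 9q^2.
AVC is minimized where dAVC/dq = -42 + 6q = 0, at q = 7; min AVC = 155 - 42·7 + 3·7^2 = $8.
P = $128 exceeds min AVC = $8, so the firm stays open.
Solving P = MC: 27 - 84q + 9q^2 = 0 ⇒ q = 1/3 or 9. On the upward-sloping branch, q* = 9.
Check: AVC at q = 9 is $20 ≤ P, so revenue covers variable cost.
Profit = P·q − TC = 128·9 − 670 = $482.

Produce at q = 9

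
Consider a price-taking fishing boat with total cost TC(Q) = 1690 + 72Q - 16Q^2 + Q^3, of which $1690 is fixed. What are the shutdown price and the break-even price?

Shutdown price = min AVC. AVC = 72 - 16Q + Q^2, with vertex at Q = 8 and minimum $8.
ATC = 1690/Q + 72 - 16Q + Q^2. Setting dATC/dQ = −1690/Q^2 − 16 + 2Q = 0 gives Q = 13 (since 2·13^3 − 16·13^2 = 1690).
min ATC = 1690/13 + 72 − 16·13 + 13^2 = $163. That is the break-even price.
For $8 ≤ P < $163 the firm produces at a loss; below $8 it shuts down.

Shutdown price = $8; break-even price = $163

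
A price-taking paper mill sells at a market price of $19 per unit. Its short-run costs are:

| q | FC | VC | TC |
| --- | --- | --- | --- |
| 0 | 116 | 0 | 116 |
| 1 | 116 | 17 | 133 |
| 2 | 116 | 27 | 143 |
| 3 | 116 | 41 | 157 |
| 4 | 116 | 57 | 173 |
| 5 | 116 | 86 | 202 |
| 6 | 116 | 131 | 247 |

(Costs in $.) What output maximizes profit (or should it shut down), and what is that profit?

q = 4; profit = -$97

Compute π = P·q − TC at each output: q=0: -116; q=1: -114; q=2: -105; q=3: -100; q=4: -97; q=5: -107; q=6: -133.
Profit is maximized at q = 4. AVC there is 57/4 = $14.25 ≤ P, so producing beats shutting down (which would give -$116).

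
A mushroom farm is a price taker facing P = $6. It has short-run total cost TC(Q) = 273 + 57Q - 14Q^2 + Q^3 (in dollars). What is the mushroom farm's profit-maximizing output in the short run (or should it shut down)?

Shut down

Strip out fixed cost: VC = 57Q - 14Q^2 + Q^3. Then AVC = 57 - 14Q + Q^2 and MC = 57 - 28Q + 3Q^2.
AVC is minimized where dAVC/dQ = -14 + 2Q = 0, at Q = 7; min AVC = 57 - 14·7 + 7^2 = $8.
Since P = $6 < min AVC = $8, price fails to cover variable cost at any output.
The firm minimizes its loss by shutting down and losing only its fixed cost of $273.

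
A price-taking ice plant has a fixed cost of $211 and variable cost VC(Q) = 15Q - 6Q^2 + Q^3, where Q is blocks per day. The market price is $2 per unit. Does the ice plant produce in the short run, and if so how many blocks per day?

Shut down

Strip out fixed cost: VC = 15Q - 6Q^2 + Q^3. Then AVC = 15 - 6Q + Q^2 and MC = 15 - 12Q + 3Q^2.
AVC hits its minimum where MC = AVC, at Q = 3, giving min AVC = 15 - 6·3 + 3^2 = $6.
With P < min AVC ($2 < $6), every unit sold adds to the loss.
Shutting down limits the loss to fixed cost, $211.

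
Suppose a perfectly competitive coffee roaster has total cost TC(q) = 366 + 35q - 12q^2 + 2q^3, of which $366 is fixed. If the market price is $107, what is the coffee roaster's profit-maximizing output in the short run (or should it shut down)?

From TC, MC = TC'(q) = 35 - 24q + 6q^2 and AVC = VC/q = 35 - 12q + 2q^2.
The AVC parabola has its vertex at q = 12/4 = 3, where AVC = 35 - 12·3 + 2·3^2 = $17.
Since P = $107 ≥ min AVC = $17, price covers variable cost and the firm should produce.
Solving P = MC: -72 - 24q + 6q^2 = 0 ⇒ q = -2 or 6. On the upward-sloping branch, q* = 6.
Check: AVC at q = 6 is $35 ≤ P, so revenue covers variable cost.
Profit = P·q − TC = 107·6 − 576 = $66.

Produce at q = 6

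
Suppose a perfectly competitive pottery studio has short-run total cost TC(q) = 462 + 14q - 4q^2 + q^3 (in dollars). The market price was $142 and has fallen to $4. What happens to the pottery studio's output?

MC = 14 - 8q + 3q^2; the shutdown threshold is min AVC = $10 (at q = 2).
With P = $142 above the shutdown price, P = MC gives q = 8.
At P = $4 < min AVC = $10, price no longer covers variable cost at any output, so the firm shuts down: q = 0.

Output falls from 8 to 0 (the firm shuts down)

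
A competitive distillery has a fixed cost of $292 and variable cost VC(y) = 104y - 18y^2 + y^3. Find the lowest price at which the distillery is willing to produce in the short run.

$23 per unit

The firm shuts down when price falls below the minimum of average variable cost. AVC = VC/y = 104 - 18y + y^2.
At the minimum of AVC, MC = AVC. MC = 104 - 36y + 3y^2; setting MC = AVC gives 2y^2 - 18y = 0, so y = 9. min AVC = 23.
For P < $23 the firm produces nothing.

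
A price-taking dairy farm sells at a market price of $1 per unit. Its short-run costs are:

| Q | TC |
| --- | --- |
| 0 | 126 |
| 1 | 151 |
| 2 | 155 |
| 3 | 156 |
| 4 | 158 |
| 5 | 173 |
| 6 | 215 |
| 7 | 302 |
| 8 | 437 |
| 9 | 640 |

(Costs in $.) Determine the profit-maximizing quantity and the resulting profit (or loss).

Q = 0 (shut down); profit = -$126

Compute π = P·Q − TC at each output: Q=0: -126; Q=1: -150; Q=2: -153; Q=3: -153; Q=4: -154; Q=5: -168; Q=6: -209; Q=7: -295; Q=8: -429; Q=9: -631.
Profit is highest at Q = 0. Equivalently, the lowest AVC in the table is 32/4 ≈ $8 at Q = 4, and P = $1 falls below it — price never covers variable cost, so the firm shuts down and loses only its fixed cost.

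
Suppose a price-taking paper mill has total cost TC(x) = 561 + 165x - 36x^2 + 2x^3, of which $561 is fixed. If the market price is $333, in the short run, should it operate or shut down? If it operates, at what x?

Produce at x = 14

Variable cost is VC = 165x - 36x^2 + 2x^3, so AVC = VC/x = 165 - 36x + 2x^2 and MC = dTC/dx = 165 - 72x + 6x^2.
AVC hits its minimum where MC = AVC, at x = 9, giving min AVC = 165 - 36·9 + 2·9^2 = $3.
P = $333 exceeds min AVC = $3, so the firm stays open.
P = MC gives -168 - 72x + 6x^2 = 0, with roots -2 and 14. Take the larger (rising MC): x* = 14.
Check: AVC at x = 14 is $53 ≤ P, so revenue covers variable cost.
Profit = P·x − TC = 333·14 − 1303 = $3359.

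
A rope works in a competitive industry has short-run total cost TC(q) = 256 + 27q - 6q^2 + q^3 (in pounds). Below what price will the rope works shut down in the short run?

Short-run supply begins at min AVC. From VC = 27q - 6q^2 + q^3, AVC = 27 - 6q + q^2.
At the minimum of AVC, MC = AVC. MC = 27 - 12q + 3q^2; setting MC = AVC gives 2q^2 - 6q = 0, so q = 3. min AVC = 18.
For P < £18 the firm produces nothing.

£18 per unit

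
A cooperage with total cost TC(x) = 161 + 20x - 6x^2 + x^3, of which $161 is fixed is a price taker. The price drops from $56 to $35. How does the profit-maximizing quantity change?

MC = 20 - 12x + 3x^2; the shutdown threshold is min AVC = $11 (at x = 3).
With P = $56 above the shutdown price, P = MC gives x = 6.
At P = $35 ≥ min AVC, set P = MC: x = 5. The firm stays open but cuts output.

Output falls from 6 to 5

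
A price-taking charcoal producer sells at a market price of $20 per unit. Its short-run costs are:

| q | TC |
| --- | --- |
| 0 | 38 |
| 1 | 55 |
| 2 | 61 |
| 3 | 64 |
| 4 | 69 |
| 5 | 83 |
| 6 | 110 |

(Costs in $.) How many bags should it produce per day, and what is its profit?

q = 5; profit = $17

Tabulate TR − TC: q=0: -38; q=1: -35; q=2: -21; q=3: -4; q=4: 11; q=5: 17; q=6: 10.
Profit is maximized at q = 5. AVC there is 45/5 = $9 ≤ P, so producing beats shutting down (which would give -$38).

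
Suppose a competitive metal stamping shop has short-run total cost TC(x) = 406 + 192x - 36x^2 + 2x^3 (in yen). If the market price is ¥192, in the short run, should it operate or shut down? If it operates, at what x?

Strip out fixed cost: VC = 192x - 36x^2 + 2x^3. Then AVC = 192 - 36x + 2x^2 and MC = 192 - 72x + 6x^2.
AVC hits its minimum where MC = AVC, at x = 9, giving min AVC = 192 - 36·9 + 2·9^2 = ¥30.
P = ¥192 exceeds min AVC = ¥30, so the firm stays open.
Set P = MC: 192 = 192 - 72x + 6x^2 → -72x + 6x^2 = 0. The roots are x = 0 and x = 12; the profit-maximizing output is on the rising part of MC, so x* = 12.
Check: AVC at x = 12 is ¥48 ≤ P, so revenue covers variable cost.
Profit = P·x − TC = 192·12 − 982 = ¥1322.

Produce at x = 12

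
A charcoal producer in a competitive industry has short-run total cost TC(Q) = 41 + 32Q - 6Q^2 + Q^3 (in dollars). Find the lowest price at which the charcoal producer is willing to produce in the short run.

$23 per unit

Short-run supply begins at min AVC. From VC = 32Q - 6Q^2 + Q^3, AVC = 32 - 6Q + Q^2.
dAVC/dQ = -6 + 2Q = 0 gives Q = 3. min AVC = 32 - 6·3 + 3^2 = 23.
The firm shuts down for any P below $23.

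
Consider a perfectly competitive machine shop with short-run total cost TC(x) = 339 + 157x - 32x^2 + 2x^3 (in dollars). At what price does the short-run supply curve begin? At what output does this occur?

Short-run supply begins at min AVC. From VC = 157x - 32x^2 + 2x^3, AVC = 157 - 32x + 2x^2.
At the minimum of AVC, MC = AVC. MC = 157 - 64x + 6x^2; setting MC = AVC gives 4x^2 - 32x = 0, so x = 8. min AVC = 29.
The firm shuts down for any P below $29.

$29 per unit, at x = 8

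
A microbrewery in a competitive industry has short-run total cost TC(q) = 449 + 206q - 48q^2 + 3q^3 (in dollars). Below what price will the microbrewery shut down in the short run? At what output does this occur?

The shutdown price is the minimum of AVC. VC = 206q - 48q^2 + 3q^3, so AVC = 206 - 48q + 3q^2.
dAVC/dq = -48 + 6q = 0 gives q = 8. min AVC = 206 - 48·8 + 3·8^2 = 14.
The firm shuts down for any P below $14.

$14 per unit, at q = 8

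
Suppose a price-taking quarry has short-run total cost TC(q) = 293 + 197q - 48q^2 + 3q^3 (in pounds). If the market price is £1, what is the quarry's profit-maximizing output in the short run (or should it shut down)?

Shut down

Strip out fixed cost: VC = 197q - 48q^2 + 3q^3. Then AVC = 197 - 48q + 3q^2 and MC = 197 - 96q + 9q^2.
AVC hits its minimum where MC = AVC, at q = 8, giving min AVC = 197 - 48·8 + 3·8^2 = £5.
With P < min AVC (£1 < £5), every unit sold adds to the loss.
Best response: produce nothing and absorb the £293 fixed cost.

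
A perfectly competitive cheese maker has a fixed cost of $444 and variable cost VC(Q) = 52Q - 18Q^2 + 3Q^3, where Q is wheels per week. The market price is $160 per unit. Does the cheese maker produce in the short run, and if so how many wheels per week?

Produce at Q = 6

Strip out fixed cost: VC = 52Q - 18Q^2 + 3Q^3. Then AVC = 52 - 18Q + 3Q^2 and MC = 52 - 36Q + 9Q^2.
The AVC parabola has its vertex at Q = 18/6 = 3, where AVC = 52 - 18·3 + 3·3^2 = $25.
P = $160 exceeds min AVC = $25, so the firm stays open.
Set P = MC: 160 = 52 - 36Q + 9Q^2 → -108 - 36Q + 9Q^2 = 0. The roots are Q = -2 and Q = 6; the profit-maximizing output is on the rising part of MC, so Q* = 6.
Check: AVC at Q = 6 is $52 ≤ P, so revenue covers variable cost.
Profit = P·Q − TC = 160·6 − 756 = $204.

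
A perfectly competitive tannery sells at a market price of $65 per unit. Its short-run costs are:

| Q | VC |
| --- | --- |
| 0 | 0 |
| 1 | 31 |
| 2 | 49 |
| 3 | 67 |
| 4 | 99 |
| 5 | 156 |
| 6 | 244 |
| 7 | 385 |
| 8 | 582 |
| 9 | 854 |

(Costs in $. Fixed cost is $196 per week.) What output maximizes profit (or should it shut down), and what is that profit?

Q = 5; profit = -$27

Tabulate TR − TC: Q=0: -196; Q=1: -162; Q=2: -115; Q=3: -68; Q=4: -35; Q=5: -27; Q=6: -50; Q=7: -126; Q=8: -258; Q=9: -465.
Profit is maximized at Q = 5. AVC there is 156/5 = $31.20 ≤ P, so producing beats shutting down (which would give -$196).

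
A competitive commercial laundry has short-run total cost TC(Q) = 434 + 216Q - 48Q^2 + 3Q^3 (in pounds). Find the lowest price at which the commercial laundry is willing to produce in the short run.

Short-run supply begins at min AVC. From VC = 216Q - 48Q^2 + 3Q^3, AVC = 216 - 48Q + 3Q^2.
At the minimum of AVC, MC = AVC. MC = 216 - 96Q + 9Q^2; setting MC = AVC gives 6Q^2 - 48Q = 0, so Q = 8. min AVC = 24.
For P < £24 the firm produces nothing.

£24 per unit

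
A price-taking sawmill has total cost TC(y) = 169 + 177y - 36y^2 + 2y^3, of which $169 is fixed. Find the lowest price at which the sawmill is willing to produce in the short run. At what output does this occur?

The shutdown price is the minimum of AVC. VC = 177y - 36y^2 + 2y^3, so AVC = 177 - 36y + 2y^2.
dAVC/dy = -36 + 4y = 0 gives y = 9. min AVC = 177 - 36·9 + 2·9^2 = 15.
For P < $15 the firm produces nothing.

$15 per unit, at y = 9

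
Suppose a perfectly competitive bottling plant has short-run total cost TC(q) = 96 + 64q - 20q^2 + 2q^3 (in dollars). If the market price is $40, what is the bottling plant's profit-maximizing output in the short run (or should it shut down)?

Produce at q = 6

From TC, MC = TC'(q) = 64 - 40q + 6q^2 and AVC = VC/q = 64 - 20q + 2q^2.
The AVC parabola has its vertex at q = 20/4 = 5, where AVC = 64 - 20·5 + 2·5^2 = $14.
P = $40 exceeds min AVC = $14, so the firm stays open.
P = MC gives 24 - 40q + 6q^2 = 0, with roots 2/3 and 6. Take the larger (rising MC): q* = 6.
Check: AVC at q = 6 is $16 ≤ P, so revenue covers variable cost.
Profit = P·q − TC = 40·6 − 192 = $48.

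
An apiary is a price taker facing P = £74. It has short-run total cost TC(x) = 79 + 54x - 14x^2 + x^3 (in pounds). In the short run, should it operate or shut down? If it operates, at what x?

Produce at x = 10

From TC, MC = TC'(x) = 54 - 28x + 3x^2 and AVC = VC/x = 54 - 14x + x^2.
AVC is minimized where dAVC/dx = -14 + 2x = 0, at x = 7; min AVC = 54 - 14·7 + 7^2 = £5.
P = £74 exceeds min AVC = £5, so the firm stays open.
P = MC gives -20 - 28x + 3x^2 = 0, with roots -2/3 and 10. Take the larger (rising MC): x* = 10.
Check: AVC at x = 10 is £14 ≤ P, so revenue covers variable cost.
Profit = P·x − TC = 74·10 − 219 = £521.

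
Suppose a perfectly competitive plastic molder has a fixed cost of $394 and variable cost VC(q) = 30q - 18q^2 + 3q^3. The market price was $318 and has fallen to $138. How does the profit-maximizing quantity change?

AVC = 30 - 18q + 3q^2, minimized at q = 3 where min AVC = $3. MC = 30 - 36q + 9q^2.
At P = $318 ≥ min AVC, set P = MC on the rising branch: q = 8.
At P = $138 ≥ min AVC, set P = MC: q = 6. The firm stays open but cuts output.

Output falls from 8 to 6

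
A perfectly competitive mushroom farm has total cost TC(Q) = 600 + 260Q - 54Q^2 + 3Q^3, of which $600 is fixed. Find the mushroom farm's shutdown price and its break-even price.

Shutdown price = $17; break-even price = $80

AVC = 260 - 54Q + 3Q^2; minimized at Q = 9, giving min AVC = $17. That is the shutdown price.
ATC = 600/Q + 260 - 54Q + 3Q^2. Setting dATC/dQ = −600/Q^2 − 54 + 6Q = 0 gives Q = 10 (since 6·10^3 − 54·10^2 = 600).
min ATC = 600/10 + 260 − 54·10 + 3·10^2 = $80. That is the break-even price.
Between these two prices the firm operates at a loss; above $80 it earns a profit.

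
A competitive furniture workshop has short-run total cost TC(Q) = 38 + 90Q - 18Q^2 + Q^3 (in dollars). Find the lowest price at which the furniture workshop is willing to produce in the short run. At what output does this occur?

$9 per unit, at Q = 9

Short-run supply begins at min AVC. From VC = 90Q - 18Q^2 + Q^3, AVC = 90 - 18Q + Q^2.
dAVC/dQ = -18 + 2Q = 0 gives Q = 9. min AVC = 90 - 18·9 + 9^2 = 9.
The firm shuts down for any P below $9.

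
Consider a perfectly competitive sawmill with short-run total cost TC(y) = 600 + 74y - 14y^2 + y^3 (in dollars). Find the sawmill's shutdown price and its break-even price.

Shutdown price = $25; break-even price = $94

Shutdown price = min AVC. AVC = 74 - 14y + y^2, with vertex at y = 7 and minimum $25.
ATC = 600/y + 74 - 14y + y^2. Setting dATC/dy = −600/y^2 − 14 + 2y = 0 gives y = 10 (since 2·10^3 − 14·10^2 = 600).
min ATC = 600/10 + 74 − 14·10 + 10^2 = $94. That is the break-even price.
For $25 ≤ P < $94 the firm produces at a loss; below $25 it shuts down.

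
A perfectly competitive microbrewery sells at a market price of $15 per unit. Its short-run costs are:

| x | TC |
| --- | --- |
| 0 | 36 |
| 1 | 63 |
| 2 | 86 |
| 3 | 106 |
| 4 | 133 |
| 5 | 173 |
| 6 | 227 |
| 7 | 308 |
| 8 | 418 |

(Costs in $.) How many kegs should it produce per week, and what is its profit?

x = 0 (shut down); profit = -$36

Profit at each row (π = 15x − TC): x=0: -36; x=1: -48; x=2: -56; x=3: -61; x=4: -73; x=5: -98; x=6: -137; x=7: -203; x=8: -298.
Profit is highest at x = 0. Equivalently, the lowest AVC in the table is 70/3 ≈ $23.33 at x = 3, and P = $15 falls below it — price never covers variable cost, so the firm shuts down and loses only its fixed cost.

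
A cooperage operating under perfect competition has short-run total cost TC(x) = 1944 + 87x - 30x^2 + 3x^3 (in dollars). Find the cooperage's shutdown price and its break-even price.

Shutdown price = min AVC. AVC = 87 - 30x + 3x^2, with vertex at x = 5 and minimum $12.
ATC = 1944/x + 87 - 30x + 3x^2. Setting dATC/dx = −1944/x^2 − 30 + 6x = 0 gives x = 9 (since 6·9^3 − 30·9^2 = 1944).
min ATC = 1944/9 + 87 − 30·9 + 3·9^2 = $276. That is the break-even price.
For $12 ≤ P < $276 the firm produces at a loss; below $12 it shuts down.

Shutdown price = $12; break-even price = $276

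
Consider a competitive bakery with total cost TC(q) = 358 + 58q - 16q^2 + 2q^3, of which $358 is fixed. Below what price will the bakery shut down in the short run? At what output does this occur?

$26 per unit, at q = 4

The shutdown price is the minimum of AVC. VC = 58q - 16q^2 + 2q^3, so AVC = 58 - 16q + 2q^2.
dAVC/dq = -16 + 4q = 0 gives q = 4. min AVC = 58 - 16·4 + 2·4^2 = 26.
The firm shuts down for any P below $26.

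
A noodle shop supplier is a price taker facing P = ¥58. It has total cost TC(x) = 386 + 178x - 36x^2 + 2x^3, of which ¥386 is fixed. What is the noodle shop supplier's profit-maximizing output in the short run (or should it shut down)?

Produce at x = 10

From TC, MC = TC'(x) = 178 - 72x + 6x^2 and AVC = VC/x = 178 - 36x + 2x^2.
AVC hits its minimum where MC = AVC, at x = 9, giving min AVC = 178 - 36·9 + 2·9^2 = ¥16.
Since P = ¥58 ≥ min AVC = ¥16, price covers variable cost and the firm should produce.
Solving P = MC: 120 - 72x + 6x^2 = 0 ⇒ x = 2 or 10. On the upward-sloping branch, x* = 10.
Check: AVC at x = 10 is ¥18 ≤ P, so revenue covers variable cost.
Profit = P·x − TC = 58·10 − 566 = ¥14.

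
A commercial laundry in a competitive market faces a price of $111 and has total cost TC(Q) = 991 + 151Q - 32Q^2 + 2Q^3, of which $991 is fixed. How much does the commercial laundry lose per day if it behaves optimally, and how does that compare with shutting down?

AVC = 151 - 32Q + 2Q^2 has its minimum $23 at Q = 8; price $111 clears that bar, so the firm operates.
With MC = 151 - 64Q + 6Q^2, P = MC on the upward-sloping part at Q* = 10.
TR = 111·10 = 1110. TC = 991 + 310 = 1301. Profit = 1110 − 1301 = -$191.
That loss of $191 beats the $991 the firm would lose by shutting down; producing recovers $800 of fixed cost.

Profit = -$191 at Q = 10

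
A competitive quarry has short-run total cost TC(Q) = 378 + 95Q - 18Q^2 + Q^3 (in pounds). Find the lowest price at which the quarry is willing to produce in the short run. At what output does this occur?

£14 per unit, at Q = 9

The firm shuts down when price falls below the minimum of average variable cost. AVC = VC/Q = 95 - 18Q + Q^2.
At the minimum of AVC, MC = AVC. MC = 95 - 36Q + 3Q^2; setting MC = AVC gives 2Q^2 - 18Q = 0, so Q = 9. min AVC = 14.
The firm shuts down for any P below £14.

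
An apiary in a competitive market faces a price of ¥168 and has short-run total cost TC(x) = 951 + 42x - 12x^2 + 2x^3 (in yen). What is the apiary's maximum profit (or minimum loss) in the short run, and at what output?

AVC = 42 - 12x + 2x^2 has its minimum ¥24 at x = 3; price ¥168 clears that bar, so the firm operates.
With MC = 42 - 24x + 6x^2, P = MC on the upward-sloping part at x* = 7.
TR = 168·7 = 1176. TC = 951 + 392 = 1343. Profit = 1176 − 1343 = -¥167.
By producing, the firm covers all variable cost plus ¥784 of fixed cost; shutting down would lose the full ¥951.

Profit = -¥167 at x = 7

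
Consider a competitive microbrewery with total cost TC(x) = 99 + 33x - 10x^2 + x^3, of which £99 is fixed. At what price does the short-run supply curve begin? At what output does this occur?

Short-run supply begins at min AVC. From VC = 33x - 10x^2 + x^3, AVC = 33 - 10x + x^2.
At the minimum of AVC, MC = AVC. MC = 33 - 20x + 3x^2; setting MC = AVC gives 2x^2 - 10x = 0, so x = 5. min AVC = 8.
The firm shuts down for any P below £8.

£8 per unit, at x = 5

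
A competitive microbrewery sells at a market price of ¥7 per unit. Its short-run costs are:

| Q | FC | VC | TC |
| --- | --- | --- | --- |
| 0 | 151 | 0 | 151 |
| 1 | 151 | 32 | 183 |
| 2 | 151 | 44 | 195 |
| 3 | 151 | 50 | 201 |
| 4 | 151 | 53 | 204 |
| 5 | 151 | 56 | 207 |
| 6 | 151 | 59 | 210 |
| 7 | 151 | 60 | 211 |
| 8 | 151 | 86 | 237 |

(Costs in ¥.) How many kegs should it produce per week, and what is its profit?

Profit at each row (π = 7Q − TC): Q=0: -151; Q=1: -176; Q=2: -181; Q=3: -180; Q=4: -176; Q=5: -172; Q=6: -168; Q=7: -162; Q=8: -181.
Profit is highest at Q = 0. Equivalently, the lowest AVC in the table is 60/7 ≈ ¥8.57 at Q = 7, and P = ¥7 falls below it — price never covers variable cost, so the firm shuts down and loses only its fixed cost.

Q = 0 (shut down); profit = -¥151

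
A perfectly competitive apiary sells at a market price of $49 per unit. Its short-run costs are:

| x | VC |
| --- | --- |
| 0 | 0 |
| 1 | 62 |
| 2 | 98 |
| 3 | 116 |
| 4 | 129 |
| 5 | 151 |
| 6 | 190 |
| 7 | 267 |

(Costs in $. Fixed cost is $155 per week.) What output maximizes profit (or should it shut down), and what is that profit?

Profit at each row (π = 49x − TC): x=0: -155; x=1: -168; x=2: -155; x=3: -124; x=4: -88; x=5: -61; x=6: -51; x=7: -79.
Profit is maximized at x = 6. AVC there is 190/6 = $31.67 ≤ P, so producing beats shutting down (which would give -$155).

x = 6; profit = -$51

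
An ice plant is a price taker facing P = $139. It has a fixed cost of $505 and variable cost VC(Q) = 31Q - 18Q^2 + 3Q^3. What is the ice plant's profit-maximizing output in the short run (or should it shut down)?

Produce at Q = 6

Strip out fixed cost: VC = 31Q - 18Q^2 + 3Q^3. Then AVC = 31 - 18Q + 3Q^2 and MC = 31 - 36Q + 9Q^2.
AVC hits its minimum where MC = AVC, at Q = 3, giving min AVC = 31 - 18·3 + 3·3^2 = $4.
P = $139 exceeds min AVC = $4, so the firm stays open.
Set P = MC: 139 = 31 - 36Q + 9Q^2 → -108 - 36Q + 9Q^2 = 0. The roots are Q = -2 and Q = 6; the profit-maximizing output is on the rising part of MC, so Q* = 6.
Check: AVC at Q = 6 is $31 ≤ P, so revenue covers variable cost.
Profit = P·Q − TC = 139·6 − 691 = $143.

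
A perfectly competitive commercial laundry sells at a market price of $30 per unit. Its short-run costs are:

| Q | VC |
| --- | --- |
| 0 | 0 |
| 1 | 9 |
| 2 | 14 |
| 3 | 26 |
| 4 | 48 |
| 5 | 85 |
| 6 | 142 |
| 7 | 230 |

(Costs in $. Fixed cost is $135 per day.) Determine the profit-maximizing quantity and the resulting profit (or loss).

Compute π = P·Q − TC at each output: Q=0: -135; Q=1: -114; Q=2: -89; Q=3: -71; Q=4: -63; Q=5: -70; Q=6: -97; Q=7: -155.
Profit is maximized at Q = 4. AVC there is 48/4 = $12 ≤ P, so producing beats shutting down (which would give -$135).

Q = 4; profit = -$63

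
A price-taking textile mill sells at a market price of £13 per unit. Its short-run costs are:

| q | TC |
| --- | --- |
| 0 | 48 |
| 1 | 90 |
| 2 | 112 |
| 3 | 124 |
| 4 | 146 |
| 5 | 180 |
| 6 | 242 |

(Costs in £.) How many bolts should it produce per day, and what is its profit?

q = 0 (shut down); profit = -£48

Profit at each row (π = 13q − TC): q=0: -48; q=1: -77; q=2: -86; q=3: -85; q=4: -94; q=5: -115; q=6: -164.
Profit is highest at q = 0. Equivalently, the lowest AVC in the table is 98/4 ≈ £24.50 at q = 4, and P = £13 falls below it — price never covers variable cost, so the firm shuts down and loses only its fixed cost.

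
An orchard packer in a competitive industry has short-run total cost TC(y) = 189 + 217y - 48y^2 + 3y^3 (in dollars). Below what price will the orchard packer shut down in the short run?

$25 per unit

Short-run supply begins at min AVC. From VC = 217y - 48y^2 + 3y^3, AVC = 217 - 48y + 3y^2.
dAVC/dy = -48 + 6y = 0 gives y = 8. min AVC = 217 - 48·8 + 3·8^2 = 25.
For P < $25 the firm produces nothing.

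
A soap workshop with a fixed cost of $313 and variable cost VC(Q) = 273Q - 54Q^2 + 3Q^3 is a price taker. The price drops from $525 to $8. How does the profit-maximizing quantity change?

Output falls from 14 to 0 (the firm shuts down)

MC = 273 - 108Q + 9Q^2; the shutdown threshold is min AVC = $30 (at Q = 9).
With P = $525 above the shutdown price, P = MC gives Q = 14.
At P = $8 < min AVC = $30, price no longer covers variable cost at any output, so the firm shuts down: Q = 0.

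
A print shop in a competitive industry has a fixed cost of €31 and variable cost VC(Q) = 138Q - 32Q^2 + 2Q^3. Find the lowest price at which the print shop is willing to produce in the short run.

The shutdown price is the minimum of AVC. VC = 138Q - 32Q^2 + 2Q^3, so AVC = 138 - 32Q + 2Q^2.
At the minimum of AVC, MC = AVC. MC = 138 - 64Q + 6Q^2; setting MC = AVC gives 4Q^2 - 32Q = 0, so Q = 8. min AVC = 10.
For P < €10 the firm produces nothing.

€10 per unit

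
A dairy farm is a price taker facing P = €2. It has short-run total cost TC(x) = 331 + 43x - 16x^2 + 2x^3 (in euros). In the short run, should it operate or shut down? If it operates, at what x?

Variable cost is VC = 43x - 16x^2 + 2x^3, so AVC = VC/x = 43 - 16x + 2x^2 and MC = dTC/dx = 43 - 32x + 6x^2.
AVC hits its minimum where MC = AVC, at x = 4, giving min AVC = 43 - 16·4 + 2·4^2 = €11.
Since P = €2 < min AVC = €11, price fails to cover variable cost at any output.
Shutting down limits the loss to fixed cost, €331.

Shut down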